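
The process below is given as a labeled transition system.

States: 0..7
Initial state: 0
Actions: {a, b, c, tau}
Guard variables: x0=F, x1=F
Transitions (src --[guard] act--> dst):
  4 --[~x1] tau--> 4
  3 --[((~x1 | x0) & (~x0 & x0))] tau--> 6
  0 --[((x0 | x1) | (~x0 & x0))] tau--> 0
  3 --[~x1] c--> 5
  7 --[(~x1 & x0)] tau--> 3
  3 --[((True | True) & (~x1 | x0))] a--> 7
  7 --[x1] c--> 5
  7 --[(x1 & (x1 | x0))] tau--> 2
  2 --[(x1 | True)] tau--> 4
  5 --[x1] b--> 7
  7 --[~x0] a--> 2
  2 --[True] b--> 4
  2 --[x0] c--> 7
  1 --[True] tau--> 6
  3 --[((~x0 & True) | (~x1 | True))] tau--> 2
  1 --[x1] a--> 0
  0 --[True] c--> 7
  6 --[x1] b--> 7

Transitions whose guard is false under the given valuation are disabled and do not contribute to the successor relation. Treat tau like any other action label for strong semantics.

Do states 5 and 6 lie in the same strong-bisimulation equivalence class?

Answer: BISIMILAR

Trace:
Refine partition for ~:
  π0 = {{0,1,2,3,4,5,6,7}}
  π1 = {{0},{1,4},{2},{3},{5,6},{7}}
  π2 = {{0},{1},{2},{3},{4},{5,6},{7}}
7 equivalence class(es) (converged in 3)
class of 5: {5,6}; class of 6: {5,6}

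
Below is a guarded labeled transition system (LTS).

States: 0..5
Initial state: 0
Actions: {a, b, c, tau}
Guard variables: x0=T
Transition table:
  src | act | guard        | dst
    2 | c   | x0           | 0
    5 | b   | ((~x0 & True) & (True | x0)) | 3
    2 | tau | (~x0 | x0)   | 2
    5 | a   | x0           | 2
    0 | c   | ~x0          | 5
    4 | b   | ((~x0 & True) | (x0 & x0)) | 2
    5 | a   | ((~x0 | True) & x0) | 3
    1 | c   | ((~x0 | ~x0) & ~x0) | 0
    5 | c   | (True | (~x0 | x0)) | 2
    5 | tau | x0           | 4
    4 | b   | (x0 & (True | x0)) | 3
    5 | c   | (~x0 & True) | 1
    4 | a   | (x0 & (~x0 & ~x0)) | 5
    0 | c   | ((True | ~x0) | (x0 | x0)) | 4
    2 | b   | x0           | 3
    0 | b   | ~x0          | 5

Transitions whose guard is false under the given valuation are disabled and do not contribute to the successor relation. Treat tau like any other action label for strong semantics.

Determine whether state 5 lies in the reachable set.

Answer: UNREACHABLE

Working:
Guard filter leaves 10 enabled edge(s).
L0 = {0}
L1 = {4}  cumulative {0,4}
L2 = {2,3}  cumulative {0,2,3,4}
R = {0,2,3,4}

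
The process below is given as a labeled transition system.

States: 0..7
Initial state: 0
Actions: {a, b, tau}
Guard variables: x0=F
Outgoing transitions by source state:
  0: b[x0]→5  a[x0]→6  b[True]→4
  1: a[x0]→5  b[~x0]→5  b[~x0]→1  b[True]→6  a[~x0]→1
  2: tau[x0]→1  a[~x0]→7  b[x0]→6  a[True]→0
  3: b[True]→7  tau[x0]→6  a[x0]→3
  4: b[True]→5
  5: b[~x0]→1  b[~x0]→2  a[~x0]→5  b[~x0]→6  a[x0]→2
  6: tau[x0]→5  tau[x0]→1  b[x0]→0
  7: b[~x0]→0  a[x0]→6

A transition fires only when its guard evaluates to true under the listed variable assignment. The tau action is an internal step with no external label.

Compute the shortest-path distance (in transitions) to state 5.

Breadth-first toward 5:
  depth 0: {0}
  depth 1: {4}
  depth 2: {5}
first hit 5 at d=2 via b·b

Answer: 2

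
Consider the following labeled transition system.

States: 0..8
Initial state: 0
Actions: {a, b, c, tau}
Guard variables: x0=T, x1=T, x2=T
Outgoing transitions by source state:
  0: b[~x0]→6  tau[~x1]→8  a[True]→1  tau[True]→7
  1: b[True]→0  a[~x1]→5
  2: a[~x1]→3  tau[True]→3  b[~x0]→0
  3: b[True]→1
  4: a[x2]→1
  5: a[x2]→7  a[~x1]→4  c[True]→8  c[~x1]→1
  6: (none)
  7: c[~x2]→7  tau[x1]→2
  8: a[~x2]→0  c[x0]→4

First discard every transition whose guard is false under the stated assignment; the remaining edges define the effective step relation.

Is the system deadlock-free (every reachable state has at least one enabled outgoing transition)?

Reach set: {0,1,2,3,7}
  0: a→1  tau→7  [2 out]
  1: b→0  [1 out]
  2: tau→3  [1 out]
  3: b→1  [1 out]
  7: tau→2  [1 out]

Answer: DEADLOCK-FREE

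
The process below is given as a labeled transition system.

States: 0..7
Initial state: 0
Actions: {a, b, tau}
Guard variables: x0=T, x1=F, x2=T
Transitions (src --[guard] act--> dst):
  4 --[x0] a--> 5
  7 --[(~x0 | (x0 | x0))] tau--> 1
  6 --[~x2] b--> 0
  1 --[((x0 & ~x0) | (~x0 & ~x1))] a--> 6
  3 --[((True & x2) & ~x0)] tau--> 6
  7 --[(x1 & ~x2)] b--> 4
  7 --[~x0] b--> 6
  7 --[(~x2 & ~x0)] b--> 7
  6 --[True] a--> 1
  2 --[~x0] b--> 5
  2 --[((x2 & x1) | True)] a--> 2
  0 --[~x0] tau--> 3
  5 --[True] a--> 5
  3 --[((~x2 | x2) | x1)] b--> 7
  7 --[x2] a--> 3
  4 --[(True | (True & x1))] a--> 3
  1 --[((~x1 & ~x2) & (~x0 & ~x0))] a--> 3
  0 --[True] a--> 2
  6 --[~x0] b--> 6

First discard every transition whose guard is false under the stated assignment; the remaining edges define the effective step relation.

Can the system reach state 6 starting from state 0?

Guard filter leaves 9 enabled edge(s).
L0 = {0}
L1 = {2}  now seen {0,2}
Reach set: {0,2}

Answer: UNREACHABLE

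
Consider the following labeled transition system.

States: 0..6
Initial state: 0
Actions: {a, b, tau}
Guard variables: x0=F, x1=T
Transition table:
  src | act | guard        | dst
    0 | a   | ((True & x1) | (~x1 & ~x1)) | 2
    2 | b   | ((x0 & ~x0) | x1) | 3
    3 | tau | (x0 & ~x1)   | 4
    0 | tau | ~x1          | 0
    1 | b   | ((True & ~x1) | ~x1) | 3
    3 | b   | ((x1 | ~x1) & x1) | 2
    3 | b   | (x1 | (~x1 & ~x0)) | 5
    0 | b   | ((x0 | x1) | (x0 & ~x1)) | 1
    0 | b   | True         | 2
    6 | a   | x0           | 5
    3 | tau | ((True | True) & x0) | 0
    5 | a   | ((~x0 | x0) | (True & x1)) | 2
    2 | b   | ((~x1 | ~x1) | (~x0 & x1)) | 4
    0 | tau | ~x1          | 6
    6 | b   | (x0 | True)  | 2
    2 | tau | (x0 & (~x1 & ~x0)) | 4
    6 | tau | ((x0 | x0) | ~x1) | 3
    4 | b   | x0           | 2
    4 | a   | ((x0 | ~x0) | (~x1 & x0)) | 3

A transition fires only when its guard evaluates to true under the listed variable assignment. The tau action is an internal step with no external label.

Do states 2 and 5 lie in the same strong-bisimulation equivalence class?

Answer: NOT BISIMILAR

Trace:
Bisimulation quotient by refinement:
  round 0: {{0,1,2,3,4,5,6}}
  round 1: {{0},{1},{2,3,6},{4,5}}
  round 2: {{0},{1},{2,3},{4,5},{6}}
stable after 3 split(s): 5 block(s)
2∈{2,3}, 5∈{4,5}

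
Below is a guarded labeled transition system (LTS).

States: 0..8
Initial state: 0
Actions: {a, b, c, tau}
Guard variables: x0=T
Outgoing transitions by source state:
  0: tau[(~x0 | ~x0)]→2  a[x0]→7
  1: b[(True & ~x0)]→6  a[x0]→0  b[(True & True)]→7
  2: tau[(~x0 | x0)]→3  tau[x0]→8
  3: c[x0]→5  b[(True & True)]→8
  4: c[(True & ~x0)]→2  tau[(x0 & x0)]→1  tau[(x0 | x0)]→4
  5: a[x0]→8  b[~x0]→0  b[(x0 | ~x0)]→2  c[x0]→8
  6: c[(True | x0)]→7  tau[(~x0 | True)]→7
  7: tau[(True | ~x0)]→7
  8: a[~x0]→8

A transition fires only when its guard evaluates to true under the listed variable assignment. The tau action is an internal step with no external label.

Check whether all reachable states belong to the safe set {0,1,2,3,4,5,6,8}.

Safe = {0,1,2,3,4,5,6,8}
Reachable = {0,7}
  0: safe
  7: VIOLATES
reach 7 via a — violates

Answer: INVARIANT VIOLATED at state 7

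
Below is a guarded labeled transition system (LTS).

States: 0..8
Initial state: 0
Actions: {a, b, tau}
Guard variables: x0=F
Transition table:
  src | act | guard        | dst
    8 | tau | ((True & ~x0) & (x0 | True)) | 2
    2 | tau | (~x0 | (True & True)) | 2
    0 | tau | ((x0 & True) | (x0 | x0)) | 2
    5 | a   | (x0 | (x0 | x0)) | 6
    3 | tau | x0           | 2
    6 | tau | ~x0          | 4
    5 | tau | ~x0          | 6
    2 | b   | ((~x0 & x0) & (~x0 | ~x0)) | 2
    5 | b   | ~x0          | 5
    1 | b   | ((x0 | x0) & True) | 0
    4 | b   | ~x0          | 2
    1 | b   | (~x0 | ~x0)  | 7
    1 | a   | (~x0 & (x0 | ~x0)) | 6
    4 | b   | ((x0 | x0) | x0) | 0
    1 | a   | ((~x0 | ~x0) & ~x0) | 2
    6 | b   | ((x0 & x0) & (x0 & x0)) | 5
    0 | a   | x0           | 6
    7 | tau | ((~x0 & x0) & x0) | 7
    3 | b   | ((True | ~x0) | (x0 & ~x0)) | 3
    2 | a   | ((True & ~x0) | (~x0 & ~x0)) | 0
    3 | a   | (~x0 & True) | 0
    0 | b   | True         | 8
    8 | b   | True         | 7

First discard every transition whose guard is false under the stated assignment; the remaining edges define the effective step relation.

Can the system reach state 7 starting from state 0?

After dropping false guards: 14 live edges.
L0 = {0}
L1 = {8}  total {0,8}
L2 = {2,7}  total {0,2,7,8}
R = {0,2,7,8}
witness 7: b·b

Answer: REACHABLE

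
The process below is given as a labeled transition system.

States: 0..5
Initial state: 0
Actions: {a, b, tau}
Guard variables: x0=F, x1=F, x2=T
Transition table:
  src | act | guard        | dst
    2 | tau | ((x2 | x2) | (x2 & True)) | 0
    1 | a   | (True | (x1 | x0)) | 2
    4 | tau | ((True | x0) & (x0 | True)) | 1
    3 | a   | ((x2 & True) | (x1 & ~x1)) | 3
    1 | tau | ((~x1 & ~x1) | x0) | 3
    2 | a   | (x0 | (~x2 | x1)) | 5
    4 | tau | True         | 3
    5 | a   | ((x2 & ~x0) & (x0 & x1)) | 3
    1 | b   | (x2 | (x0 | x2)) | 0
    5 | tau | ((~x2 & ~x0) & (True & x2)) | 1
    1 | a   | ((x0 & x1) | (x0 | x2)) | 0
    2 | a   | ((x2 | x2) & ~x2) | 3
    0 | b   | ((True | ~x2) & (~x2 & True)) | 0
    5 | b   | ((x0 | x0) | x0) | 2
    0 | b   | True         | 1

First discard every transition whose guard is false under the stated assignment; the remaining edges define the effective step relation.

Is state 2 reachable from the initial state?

After dropping false guards: 9 live edges.
Layer 0: {0}
Layer 1: {1}  total {0,1}
Layer 2: {2,3}  total {0,1,2,3}
Reach set: {0,1,2,3}
witness 2: b·a

Answer: REACHABLE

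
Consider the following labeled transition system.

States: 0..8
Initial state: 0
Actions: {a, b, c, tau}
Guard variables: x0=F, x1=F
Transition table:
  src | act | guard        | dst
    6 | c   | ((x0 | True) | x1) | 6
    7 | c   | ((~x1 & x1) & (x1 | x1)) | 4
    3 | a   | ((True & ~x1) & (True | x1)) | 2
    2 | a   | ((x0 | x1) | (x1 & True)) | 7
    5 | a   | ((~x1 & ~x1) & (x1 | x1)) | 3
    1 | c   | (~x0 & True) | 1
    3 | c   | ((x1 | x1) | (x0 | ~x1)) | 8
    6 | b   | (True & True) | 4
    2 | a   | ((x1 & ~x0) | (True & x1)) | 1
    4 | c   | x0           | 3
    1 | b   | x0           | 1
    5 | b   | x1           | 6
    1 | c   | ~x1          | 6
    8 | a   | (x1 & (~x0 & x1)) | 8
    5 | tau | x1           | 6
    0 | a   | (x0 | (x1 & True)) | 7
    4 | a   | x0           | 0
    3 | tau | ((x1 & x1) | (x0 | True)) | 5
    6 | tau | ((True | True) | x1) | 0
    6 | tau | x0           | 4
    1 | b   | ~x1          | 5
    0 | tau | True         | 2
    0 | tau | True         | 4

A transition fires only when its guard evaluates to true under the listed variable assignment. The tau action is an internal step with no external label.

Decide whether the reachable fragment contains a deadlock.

Answer: DEADLOCK at state 2

Trace:
Reach set: {0,2,4}
  0: tau→2  tau→4  [deg 2]
  2: ∅  [no exit]
  4: ∅  [no exit]
witness 2: tau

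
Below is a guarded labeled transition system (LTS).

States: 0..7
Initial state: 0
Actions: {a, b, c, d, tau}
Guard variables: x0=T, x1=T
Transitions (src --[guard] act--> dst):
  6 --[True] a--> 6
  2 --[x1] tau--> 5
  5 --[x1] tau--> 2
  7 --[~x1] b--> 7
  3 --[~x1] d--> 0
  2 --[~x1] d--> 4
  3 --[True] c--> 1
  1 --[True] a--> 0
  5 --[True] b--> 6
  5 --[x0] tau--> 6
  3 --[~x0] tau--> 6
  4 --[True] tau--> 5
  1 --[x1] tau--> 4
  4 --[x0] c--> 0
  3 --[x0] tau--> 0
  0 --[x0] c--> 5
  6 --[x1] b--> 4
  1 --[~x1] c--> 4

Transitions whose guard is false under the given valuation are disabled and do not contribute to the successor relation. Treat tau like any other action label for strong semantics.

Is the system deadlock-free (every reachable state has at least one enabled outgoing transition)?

R = {0,2,4,5,6}
  0: c→5  [deg 1]
  2: tau→5  [deg 1]
  4: c→0  tau→5  [deg 2]
  5: b→6  tau→2  tau→6  [deg 3]
  6: a→6  b→4  [deg 2]

Answer: DEADLOCK-FREE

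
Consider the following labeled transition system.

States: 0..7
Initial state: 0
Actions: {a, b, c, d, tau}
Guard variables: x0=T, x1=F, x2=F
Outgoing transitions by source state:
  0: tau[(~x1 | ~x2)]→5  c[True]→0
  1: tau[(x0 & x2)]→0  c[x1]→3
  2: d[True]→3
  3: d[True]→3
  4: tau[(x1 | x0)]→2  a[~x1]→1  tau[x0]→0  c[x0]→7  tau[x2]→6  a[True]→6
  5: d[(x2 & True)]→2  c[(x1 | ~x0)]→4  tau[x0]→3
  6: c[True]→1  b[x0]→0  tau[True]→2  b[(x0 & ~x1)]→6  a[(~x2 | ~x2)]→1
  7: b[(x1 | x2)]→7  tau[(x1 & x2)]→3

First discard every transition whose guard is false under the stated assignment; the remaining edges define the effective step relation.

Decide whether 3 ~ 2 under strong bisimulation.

Answer: BISIMILAR

Analysis:
Compute ~ classes (split until stable):
  π0 = {{0,1,2,3,4,5,6,7}}
  π1 = {{0},{1,7},{2,3},{4},{5},{6}}
6 equivalence class(es) (converged in 2)
[3]={2,3}  [2]={2,3}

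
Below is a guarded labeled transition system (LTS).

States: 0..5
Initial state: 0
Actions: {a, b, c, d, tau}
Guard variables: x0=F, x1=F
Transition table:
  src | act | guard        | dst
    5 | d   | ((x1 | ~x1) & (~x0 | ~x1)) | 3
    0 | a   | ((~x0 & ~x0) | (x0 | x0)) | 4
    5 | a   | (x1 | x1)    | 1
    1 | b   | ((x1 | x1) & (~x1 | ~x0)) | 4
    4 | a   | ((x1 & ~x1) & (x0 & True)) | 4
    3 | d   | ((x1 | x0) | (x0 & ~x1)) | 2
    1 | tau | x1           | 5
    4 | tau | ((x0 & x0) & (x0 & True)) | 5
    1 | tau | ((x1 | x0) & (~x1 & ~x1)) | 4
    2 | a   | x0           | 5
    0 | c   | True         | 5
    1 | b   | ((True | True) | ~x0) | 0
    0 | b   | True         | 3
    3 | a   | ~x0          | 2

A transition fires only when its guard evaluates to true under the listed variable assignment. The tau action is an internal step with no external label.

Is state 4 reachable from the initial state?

After dropping false guards: 6 live edges.
Layer 0: {0}
Layer 1: {3,4,5}  total {0,3,4,5}
Layer 2: {2}  total {0,2,3,4,5}
Reach set: {0,2,3,4,5}
trace reaching 4: a

Answer: REACHABLE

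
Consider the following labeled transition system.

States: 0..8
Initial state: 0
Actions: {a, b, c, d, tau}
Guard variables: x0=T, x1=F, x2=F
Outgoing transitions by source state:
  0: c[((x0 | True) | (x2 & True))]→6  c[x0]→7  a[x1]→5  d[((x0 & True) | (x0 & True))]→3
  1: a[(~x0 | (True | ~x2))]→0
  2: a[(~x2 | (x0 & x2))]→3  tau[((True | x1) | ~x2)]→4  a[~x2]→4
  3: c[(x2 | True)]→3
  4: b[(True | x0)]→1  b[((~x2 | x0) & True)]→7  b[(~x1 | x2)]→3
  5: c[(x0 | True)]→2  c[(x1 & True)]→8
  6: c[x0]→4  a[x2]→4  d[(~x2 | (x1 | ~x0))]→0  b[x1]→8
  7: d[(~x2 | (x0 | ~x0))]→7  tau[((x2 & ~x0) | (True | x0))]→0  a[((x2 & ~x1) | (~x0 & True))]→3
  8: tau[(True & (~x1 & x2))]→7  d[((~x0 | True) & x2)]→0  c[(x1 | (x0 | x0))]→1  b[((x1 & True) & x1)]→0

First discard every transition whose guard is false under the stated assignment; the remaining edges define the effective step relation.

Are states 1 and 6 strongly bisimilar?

Refine partition for ~:
  P[0] = {{0,1,2,3,4,5,6,7,8}}
  P[1] = {{0,6},{1},{2},{3,5,8},{4},{7}}
  P[2] = {{0},{1},{2},{3},{4},{5},{6},{7},{8}}
stable after 3 split(s): 9 block(s)
1∈{1}, 6∈{6}

Answer: NOT BISIMILAR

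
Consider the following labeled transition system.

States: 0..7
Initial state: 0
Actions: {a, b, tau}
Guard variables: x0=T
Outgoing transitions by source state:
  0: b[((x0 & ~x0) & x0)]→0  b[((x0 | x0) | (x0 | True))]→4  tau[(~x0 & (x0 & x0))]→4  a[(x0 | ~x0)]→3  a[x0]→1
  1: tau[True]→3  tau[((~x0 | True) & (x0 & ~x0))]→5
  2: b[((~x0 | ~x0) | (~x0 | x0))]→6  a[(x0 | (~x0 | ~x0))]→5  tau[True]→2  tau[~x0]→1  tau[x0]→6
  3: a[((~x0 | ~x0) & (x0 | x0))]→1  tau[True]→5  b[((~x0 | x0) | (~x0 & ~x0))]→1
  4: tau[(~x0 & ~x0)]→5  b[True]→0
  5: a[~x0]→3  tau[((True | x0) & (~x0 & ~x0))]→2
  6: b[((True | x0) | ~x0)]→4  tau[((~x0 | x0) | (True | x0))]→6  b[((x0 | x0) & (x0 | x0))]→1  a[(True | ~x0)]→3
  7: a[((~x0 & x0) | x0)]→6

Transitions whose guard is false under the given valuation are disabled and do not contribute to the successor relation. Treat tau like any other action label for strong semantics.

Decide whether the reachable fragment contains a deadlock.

Answer: DEADLOCK at state 5

Trace:
R = {0,1,3,4,5}
  0: a→1  a→3  b→4  [3 exit(s)]
  1: tau→3  [1 exit(s)]
  3: b→1  tau→5  [2 exit(s)]
  4: b→0  [1 exit(s)]
  5: ∅  [no exit]
Path to 5: a·tau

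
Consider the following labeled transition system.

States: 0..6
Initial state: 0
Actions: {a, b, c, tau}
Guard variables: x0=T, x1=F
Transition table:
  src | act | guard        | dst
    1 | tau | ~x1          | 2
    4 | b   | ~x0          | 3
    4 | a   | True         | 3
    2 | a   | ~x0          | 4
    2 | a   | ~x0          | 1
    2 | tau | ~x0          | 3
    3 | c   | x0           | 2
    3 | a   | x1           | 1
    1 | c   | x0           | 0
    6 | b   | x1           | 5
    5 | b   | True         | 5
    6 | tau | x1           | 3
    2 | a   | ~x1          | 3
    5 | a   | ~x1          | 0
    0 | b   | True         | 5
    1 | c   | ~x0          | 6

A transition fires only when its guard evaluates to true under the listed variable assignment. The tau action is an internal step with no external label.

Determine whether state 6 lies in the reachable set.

Answer: UNREACHABLE

Working:
After dropping false guards: 8 live edges.
depth 0: {0}
depth 1: {5}  cumulative {0,5}
Reachable = {0,5}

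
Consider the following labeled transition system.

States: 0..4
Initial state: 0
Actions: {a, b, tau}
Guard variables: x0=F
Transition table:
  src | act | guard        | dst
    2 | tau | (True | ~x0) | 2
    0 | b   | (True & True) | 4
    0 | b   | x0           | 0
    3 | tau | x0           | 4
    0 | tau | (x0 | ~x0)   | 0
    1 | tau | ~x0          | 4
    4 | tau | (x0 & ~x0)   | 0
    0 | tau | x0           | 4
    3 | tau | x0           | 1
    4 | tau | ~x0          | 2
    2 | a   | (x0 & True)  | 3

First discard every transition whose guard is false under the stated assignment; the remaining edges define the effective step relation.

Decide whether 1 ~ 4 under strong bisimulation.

Answer: BISIMILAR

Analysis:
Bisimulation quotient by refinement:
  round 0: {{0,1,2,3,4}}
  round 1: {{0},{1,2,4},{3}}
3 equivalence class(es) (converged in 2)
class of 1: {1,2,4}; class of 4: {1,2,4}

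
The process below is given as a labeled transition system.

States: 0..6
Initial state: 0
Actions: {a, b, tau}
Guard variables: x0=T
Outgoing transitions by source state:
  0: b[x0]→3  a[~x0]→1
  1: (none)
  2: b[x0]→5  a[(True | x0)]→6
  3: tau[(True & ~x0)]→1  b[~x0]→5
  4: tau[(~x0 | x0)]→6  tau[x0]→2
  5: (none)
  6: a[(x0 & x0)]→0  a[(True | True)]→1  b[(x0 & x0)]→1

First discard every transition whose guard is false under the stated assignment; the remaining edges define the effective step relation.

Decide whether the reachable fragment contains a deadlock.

Answer: DEADLOCK at state 3

Working:
R = {0,3}
  0: b→3  [1 out]
  3: ∅  [no exit]
trace reaching 3: b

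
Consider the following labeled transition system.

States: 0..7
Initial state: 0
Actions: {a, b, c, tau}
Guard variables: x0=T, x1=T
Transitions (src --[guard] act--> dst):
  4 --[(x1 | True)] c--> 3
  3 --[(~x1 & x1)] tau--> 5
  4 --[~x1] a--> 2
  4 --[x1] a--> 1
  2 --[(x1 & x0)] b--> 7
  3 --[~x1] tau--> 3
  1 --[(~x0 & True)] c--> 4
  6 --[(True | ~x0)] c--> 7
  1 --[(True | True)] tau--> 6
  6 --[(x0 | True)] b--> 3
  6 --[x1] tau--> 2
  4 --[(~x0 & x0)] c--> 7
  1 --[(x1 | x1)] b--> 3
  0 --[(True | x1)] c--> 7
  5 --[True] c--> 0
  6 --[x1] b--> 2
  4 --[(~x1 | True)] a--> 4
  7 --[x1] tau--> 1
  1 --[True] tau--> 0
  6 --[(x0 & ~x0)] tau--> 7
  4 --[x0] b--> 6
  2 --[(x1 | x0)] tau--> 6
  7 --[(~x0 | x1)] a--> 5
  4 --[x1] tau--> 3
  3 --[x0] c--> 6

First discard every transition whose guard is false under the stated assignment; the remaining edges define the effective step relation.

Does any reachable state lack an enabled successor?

Answer: DEADLOCK-FREE

Analysis:
R = {0,1,2,3,5,6,7}
  0: c→7  [1 out]
  1: b→3  tau→0  tau→6  [3 out]
  2: b→7  tau→6  [2 out]
  3: c→6  [1 out]
  5: c→0  [1 out]
  6: b→2  b→3  c→7  tau→2  [4 out]
  7: a→5  tau→1  [2 out]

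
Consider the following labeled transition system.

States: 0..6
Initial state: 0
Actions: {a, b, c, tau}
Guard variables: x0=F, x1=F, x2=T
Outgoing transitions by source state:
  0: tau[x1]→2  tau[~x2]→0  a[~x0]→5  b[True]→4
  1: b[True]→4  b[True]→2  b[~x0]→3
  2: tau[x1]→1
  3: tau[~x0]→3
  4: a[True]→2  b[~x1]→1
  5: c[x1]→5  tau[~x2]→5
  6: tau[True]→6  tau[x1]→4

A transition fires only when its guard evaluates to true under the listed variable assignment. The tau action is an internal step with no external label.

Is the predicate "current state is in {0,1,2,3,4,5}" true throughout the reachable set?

Safe = {0,1,2,3,4,5}
Reach set: {0,1,2,3,4,5}
  0: safe
  1: safe
  2: safe
  3: safe
  4: safe
  5: safe

Answer: INVARIANT HOLDS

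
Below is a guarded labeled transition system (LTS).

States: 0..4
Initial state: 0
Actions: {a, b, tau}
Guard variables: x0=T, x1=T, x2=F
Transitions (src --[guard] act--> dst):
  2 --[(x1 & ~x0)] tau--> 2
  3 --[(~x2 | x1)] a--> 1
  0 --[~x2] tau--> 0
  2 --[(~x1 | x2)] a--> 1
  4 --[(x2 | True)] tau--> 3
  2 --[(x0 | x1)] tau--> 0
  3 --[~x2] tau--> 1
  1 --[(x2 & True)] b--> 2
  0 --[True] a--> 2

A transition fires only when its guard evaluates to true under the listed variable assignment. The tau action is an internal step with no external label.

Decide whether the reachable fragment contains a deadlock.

Answer: DEADLOCK-FREE

Working:
Reach set: {0,2}
  0: a→2  tau→0  [deg 2]
  2: tau→0  [deg 1]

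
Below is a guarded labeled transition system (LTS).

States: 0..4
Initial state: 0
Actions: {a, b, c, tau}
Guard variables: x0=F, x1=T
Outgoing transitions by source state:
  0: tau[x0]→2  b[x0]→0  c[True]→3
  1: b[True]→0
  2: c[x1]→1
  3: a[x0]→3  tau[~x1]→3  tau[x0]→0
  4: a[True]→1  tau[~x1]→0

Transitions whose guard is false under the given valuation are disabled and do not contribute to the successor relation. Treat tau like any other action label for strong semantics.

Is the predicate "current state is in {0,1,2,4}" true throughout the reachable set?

Inv-set: {0,1,2,4}
Reachable = {0,3}
  0: safe
  3: ✗ unsafe
reach 3 via c — violates

Answer: INVARIANT VIOLATED at state 3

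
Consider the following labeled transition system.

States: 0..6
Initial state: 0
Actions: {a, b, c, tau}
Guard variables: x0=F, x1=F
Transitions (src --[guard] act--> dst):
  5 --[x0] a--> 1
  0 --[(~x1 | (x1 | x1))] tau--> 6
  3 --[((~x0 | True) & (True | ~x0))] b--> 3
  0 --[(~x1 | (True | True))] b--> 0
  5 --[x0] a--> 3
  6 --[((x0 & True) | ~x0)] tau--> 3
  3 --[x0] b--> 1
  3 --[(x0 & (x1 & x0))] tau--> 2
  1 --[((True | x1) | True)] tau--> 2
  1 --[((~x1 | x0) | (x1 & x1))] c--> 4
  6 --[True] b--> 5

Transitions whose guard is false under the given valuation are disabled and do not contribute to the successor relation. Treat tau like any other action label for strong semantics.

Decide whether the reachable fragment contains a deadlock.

Answer: DEADLOCK at state 5

Working:
Reach set: {0,3,5,6}
  0: b→0  tau→6  [deg 2]
  3: b→3  [deg 1]
  5: ∅  [STUCK]
  6: b→5  tau→3  [deg 2]
trace reaching 5: tau·b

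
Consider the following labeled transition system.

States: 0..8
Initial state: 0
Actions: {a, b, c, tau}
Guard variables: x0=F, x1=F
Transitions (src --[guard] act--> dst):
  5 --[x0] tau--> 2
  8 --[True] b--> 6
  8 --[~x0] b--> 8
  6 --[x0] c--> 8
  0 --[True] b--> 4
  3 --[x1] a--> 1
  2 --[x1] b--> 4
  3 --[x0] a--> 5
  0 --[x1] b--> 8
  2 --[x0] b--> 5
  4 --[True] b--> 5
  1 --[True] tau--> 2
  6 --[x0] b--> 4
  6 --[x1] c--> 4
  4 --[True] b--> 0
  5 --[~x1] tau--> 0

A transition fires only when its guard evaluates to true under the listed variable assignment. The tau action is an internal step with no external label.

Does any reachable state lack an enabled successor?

Reachable = {0,4,5}
  0: b→4  [1 exit(s)]
  4: b→0  b→5  [2 exit(s)]
  5: tau→0  [1 exit(s)]

Answer: DEADLOCK-FREE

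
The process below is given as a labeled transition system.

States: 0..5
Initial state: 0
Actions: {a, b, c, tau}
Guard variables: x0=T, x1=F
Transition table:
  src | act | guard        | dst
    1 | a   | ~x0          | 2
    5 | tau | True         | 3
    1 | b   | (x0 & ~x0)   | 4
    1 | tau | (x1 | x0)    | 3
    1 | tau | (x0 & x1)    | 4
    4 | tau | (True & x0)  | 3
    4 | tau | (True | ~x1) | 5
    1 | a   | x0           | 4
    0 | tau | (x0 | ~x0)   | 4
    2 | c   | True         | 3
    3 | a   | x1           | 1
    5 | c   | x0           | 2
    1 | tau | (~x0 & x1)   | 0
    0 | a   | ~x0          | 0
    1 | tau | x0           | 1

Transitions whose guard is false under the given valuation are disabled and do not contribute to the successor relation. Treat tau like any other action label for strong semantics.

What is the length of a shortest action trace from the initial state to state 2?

Answer: 3

Analysis:
Layered search for 2:
  depth 0: {0}
  depth 1: {4}
  depth 2: {3,5}
  depth 3: {2}
depth(2)=3, e.g. tau·tau·c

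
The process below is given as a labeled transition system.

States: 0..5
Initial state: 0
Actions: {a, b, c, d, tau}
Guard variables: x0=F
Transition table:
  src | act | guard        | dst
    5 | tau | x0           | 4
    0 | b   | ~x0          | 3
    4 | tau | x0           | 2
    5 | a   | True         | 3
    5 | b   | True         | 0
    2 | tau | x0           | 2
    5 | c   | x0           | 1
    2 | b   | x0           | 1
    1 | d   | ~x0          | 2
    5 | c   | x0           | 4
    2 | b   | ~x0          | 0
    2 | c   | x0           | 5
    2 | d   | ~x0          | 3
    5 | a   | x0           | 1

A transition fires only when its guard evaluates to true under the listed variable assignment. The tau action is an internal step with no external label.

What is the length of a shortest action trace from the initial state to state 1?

Breadth-first toward 1:
  L0 = {0}
  L1 = {3}
1 never appears.

Answer: UNREACHABLE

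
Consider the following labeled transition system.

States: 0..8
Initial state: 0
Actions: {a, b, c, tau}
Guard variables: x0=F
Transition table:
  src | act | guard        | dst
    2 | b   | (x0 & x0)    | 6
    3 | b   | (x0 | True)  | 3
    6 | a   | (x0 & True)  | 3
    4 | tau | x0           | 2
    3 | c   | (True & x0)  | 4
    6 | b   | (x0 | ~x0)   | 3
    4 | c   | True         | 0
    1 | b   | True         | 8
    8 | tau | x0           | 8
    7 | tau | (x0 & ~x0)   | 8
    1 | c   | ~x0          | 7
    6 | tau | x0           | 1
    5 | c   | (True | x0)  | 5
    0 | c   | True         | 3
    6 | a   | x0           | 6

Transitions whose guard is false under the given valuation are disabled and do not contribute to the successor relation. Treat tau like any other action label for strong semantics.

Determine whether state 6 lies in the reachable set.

Answer: UNREACHABLE

Trace:
7 transition(s) survive guard evaluation.
L0 = {0}
L1 = {3}  cumulative {0,3}
Reach set: {0,3}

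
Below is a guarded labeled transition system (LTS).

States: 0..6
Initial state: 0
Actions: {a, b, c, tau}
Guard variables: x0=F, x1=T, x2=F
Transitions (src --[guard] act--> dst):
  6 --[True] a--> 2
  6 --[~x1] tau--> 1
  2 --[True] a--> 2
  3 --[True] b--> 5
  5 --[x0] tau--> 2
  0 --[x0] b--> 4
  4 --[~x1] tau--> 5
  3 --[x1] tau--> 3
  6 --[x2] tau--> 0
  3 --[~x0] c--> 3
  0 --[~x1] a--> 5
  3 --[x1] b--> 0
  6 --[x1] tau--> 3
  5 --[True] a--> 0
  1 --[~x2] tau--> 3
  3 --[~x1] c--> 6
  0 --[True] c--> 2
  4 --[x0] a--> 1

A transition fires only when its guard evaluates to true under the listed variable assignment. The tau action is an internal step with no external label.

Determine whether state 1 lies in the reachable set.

Answer: UNREACHABLE

Trace:
10 transition(s) survive guard evaluation.
depth 0: {0}
depth 1: {2}  now seen {0,2}
Reachable = {0,2}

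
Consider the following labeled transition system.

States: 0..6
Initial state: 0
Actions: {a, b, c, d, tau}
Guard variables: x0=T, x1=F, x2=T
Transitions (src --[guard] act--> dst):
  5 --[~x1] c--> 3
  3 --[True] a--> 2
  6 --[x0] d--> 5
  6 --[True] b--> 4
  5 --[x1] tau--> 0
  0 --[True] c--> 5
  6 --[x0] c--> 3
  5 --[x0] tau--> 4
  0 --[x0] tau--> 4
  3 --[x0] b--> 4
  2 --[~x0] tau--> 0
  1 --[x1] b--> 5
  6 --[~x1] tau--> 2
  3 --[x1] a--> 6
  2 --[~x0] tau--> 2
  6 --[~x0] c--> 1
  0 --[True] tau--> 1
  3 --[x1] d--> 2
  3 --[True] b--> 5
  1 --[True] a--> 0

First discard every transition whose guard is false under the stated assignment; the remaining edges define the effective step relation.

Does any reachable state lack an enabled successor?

Answer: DEADLOCK at state 2

Trace:
Reach set: {0,1,2,3,4,5}
  0: c→5  tau→1  tau→4  [3 exit(s)]
  1: a→0  [1 exit(s)]
  2: ∅  [no exit]
  3: a→2  b→4  b→5  [3 exit(s)]
  4: ∅  [no exit]
  5: c→3  tau→4  [2 exit(s)]
witness 2: c·c·a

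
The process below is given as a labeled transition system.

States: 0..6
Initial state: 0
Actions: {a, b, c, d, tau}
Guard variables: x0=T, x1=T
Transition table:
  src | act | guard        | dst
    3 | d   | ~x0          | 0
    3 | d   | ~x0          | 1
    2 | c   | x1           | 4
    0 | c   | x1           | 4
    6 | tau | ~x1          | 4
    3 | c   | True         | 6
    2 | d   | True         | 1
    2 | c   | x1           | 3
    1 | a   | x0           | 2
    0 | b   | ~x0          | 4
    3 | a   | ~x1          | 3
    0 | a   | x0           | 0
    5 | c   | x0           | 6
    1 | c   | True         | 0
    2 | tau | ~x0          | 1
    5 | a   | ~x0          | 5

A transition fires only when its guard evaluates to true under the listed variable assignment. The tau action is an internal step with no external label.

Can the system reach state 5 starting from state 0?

After dropping false guards: 9 live edges.
depth 0: {0}
depth 1: {4}  cumulative {0,4}
Reachable = {0,4}

Answer: UNREACHABLE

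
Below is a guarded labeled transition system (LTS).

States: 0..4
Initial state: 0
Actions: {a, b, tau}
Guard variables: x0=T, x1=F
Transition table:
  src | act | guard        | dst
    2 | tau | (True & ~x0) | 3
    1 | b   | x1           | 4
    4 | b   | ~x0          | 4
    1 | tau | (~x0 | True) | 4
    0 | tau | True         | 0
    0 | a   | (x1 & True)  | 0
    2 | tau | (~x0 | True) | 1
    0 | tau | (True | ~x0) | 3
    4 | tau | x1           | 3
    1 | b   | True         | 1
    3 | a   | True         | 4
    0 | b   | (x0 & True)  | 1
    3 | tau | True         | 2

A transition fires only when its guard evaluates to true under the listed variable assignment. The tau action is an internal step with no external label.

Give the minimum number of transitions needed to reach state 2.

BFS to 2:
  Layer 0: {0}
  Layer 1: {1,3}
  Layer 2: {2,4}
first hit 2 at d=2 via tau·tau

Answer: 2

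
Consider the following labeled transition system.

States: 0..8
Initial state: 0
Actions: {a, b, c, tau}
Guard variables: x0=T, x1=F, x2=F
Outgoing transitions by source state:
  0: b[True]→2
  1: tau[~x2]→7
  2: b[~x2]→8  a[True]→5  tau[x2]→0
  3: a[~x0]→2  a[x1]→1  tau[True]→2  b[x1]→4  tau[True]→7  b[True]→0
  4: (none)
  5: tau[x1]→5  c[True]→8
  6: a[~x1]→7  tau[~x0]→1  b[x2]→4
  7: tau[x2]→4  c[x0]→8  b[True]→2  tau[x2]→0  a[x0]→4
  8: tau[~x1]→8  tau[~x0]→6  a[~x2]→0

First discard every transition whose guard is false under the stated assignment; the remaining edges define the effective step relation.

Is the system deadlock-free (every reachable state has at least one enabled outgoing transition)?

R = {0,2,5,8}
  0: b→2  [1 exit(s)]
  2: a→5  b→8  [2 exit(s)]
  5: c→8  [1 exit(s)]
  8: a→0  tau→8  [2 exit(s)]

Answer: DEADLOCK-FREE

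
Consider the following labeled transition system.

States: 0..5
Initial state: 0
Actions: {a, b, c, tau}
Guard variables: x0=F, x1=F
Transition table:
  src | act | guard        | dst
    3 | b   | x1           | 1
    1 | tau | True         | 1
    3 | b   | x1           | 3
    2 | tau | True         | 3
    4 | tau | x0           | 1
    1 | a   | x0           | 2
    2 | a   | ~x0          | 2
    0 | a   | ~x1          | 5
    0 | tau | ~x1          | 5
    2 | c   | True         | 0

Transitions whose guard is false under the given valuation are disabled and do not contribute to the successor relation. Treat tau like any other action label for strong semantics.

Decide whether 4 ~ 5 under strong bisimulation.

Compute ~ classes (split until stable):
  π0 = {{0,1,2,3,4,5}}
  π1 = {{0},{1},{2},{3,4,5}}
Fixed point at round 2; 4 class(es).
[4]={3,4,5}  [5]={3,4,5}

Answer: BISIMILAR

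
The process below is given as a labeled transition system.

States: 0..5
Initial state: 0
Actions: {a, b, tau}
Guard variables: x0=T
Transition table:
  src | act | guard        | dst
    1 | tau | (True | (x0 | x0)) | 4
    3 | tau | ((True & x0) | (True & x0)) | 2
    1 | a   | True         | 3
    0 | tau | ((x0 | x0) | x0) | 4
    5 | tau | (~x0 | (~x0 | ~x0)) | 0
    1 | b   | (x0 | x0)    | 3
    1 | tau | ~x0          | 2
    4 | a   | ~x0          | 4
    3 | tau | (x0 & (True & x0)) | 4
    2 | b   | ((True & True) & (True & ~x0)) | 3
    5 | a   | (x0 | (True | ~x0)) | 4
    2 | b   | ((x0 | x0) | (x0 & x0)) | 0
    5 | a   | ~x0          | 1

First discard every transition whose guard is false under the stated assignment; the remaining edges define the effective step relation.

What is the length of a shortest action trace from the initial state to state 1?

Breadth-first toward 1:
  depth 0: {0}
  depth 1: {4}
1 never appears.

Answer: UNREACHABLE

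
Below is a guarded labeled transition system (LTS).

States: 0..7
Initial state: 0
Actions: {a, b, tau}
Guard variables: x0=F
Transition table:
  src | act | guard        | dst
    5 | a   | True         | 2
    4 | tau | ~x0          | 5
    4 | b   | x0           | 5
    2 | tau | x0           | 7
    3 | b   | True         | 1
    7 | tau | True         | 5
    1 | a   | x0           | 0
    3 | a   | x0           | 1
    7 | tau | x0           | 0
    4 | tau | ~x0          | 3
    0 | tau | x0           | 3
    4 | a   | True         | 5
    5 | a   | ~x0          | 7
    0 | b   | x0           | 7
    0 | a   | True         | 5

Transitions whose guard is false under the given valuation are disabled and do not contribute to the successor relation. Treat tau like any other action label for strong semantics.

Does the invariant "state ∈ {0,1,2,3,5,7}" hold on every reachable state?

Inv-set: {0,1,2,3,5,7}
Reachable = {0,2,5,7}
  0: ✓
  2: ✓
  5: ✓
  7: ✓

Answer: INVARIANT HOLDS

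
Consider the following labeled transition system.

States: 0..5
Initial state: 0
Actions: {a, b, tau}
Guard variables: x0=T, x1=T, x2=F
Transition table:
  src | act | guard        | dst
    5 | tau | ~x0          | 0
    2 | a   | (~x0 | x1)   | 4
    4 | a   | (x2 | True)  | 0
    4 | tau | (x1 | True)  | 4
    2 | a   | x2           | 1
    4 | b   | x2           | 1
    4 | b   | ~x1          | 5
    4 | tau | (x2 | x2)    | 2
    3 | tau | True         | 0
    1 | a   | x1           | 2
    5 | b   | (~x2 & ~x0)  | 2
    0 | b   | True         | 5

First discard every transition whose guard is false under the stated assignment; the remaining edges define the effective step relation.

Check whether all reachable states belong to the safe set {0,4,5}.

Inv-set: {0,4,5}
Reach set: {0,5}
  0: ok
  5: ok

Answer: INVARIANT HOLDS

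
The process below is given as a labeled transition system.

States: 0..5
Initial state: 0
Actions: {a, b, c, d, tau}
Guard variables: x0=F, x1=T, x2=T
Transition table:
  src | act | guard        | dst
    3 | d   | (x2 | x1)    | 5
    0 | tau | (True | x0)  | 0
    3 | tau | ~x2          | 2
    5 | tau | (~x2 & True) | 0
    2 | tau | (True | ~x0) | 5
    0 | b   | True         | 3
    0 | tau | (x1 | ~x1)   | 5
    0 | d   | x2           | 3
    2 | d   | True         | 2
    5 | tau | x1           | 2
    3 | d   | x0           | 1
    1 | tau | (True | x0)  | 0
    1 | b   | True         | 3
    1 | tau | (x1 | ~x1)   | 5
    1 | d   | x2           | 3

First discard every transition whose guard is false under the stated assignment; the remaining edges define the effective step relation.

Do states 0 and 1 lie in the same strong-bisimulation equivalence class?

Refine partition for ~:
  π0 = {{0,1,2,3,4,5}}
  π1 = {{0,1},{2},{3},{4},{5}}
Fixed point at round 2; 5 class(es).
[0]={0,1}  [1]={0,1}

Answer: BISIMILAR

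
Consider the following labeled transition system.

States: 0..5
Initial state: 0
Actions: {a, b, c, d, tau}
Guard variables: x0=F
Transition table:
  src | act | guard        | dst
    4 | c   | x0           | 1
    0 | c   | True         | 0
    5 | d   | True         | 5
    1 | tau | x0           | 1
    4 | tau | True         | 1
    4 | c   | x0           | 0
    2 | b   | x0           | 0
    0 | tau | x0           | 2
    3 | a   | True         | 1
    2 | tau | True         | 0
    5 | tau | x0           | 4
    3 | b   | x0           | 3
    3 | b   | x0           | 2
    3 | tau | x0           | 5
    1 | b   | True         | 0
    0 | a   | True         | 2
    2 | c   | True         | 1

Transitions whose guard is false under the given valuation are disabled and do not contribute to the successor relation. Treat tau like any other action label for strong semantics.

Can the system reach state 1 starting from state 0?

Guard filter leaves 8 enabled edge(s).
depth 0: {0}
depth 1: {2}  now seen {0,2}
depth 2: {1}  now seen {0,1,2}
Reachable = {0,1,2}
Path to 1: a·c

Answer: REACHABLE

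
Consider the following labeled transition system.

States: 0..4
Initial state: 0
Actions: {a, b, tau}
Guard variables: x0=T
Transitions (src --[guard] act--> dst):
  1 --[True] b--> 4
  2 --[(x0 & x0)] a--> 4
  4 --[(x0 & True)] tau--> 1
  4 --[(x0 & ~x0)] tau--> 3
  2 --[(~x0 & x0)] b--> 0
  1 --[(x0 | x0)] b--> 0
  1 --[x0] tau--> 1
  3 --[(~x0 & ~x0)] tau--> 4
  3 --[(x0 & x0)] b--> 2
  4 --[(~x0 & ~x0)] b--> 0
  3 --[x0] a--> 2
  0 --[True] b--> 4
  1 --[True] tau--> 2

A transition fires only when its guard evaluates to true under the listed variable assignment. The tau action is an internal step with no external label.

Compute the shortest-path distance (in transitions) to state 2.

Answer: 3

Analysis:
Breadth-first toward 2:
  depth 0: {0}
  depth 1: {4}
  depth 2: {1}
  depth 3: {2}
depth(2)=3, e.g. b·tau·tau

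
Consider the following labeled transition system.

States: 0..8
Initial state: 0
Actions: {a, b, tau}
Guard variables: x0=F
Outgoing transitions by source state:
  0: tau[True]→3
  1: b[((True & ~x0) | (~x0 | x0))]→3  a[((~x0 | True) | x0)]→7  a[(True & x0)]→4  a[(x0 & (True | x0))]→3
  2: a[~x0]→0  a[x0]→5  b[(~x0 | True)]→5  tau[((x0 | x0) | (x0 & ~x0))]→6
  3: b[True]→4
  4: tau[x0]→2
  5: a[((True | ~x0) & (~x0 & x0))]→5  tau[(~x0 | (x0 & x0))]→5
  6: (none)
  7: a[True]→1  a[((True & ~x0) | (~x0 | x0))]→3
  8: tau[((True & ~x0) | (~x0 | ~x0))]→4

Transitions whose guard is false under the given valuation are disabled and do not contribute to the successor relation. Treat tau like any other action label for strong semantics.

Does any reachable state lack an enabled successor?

Answer: DEADLOCK at state 4

Working:
R = {0,3,4}
  0: tau→3  [1 exit(s)]
  3: b→4  [1 exit(s)]
  4: ∅  [STUCK]
witness 4: tau·b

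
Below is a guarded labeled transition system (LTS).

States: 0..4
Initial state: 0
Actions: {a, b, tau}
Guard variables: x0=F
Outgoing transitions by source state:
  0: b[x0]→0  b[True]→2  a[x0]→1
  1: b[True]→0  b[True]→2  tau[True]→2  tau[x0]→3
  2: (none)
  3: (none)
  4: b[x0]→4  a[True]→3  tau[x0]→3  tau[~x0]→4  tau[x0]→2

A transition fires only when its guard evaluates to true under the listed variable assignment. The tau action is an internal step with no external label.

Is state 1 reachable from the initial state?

Answer: UNREACHABLE

Analysis:
6 transition(s) survive guard evaluation.
depth 0: {0}
depth 1: {2}  cumulative {0,2}
R = {0,2}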